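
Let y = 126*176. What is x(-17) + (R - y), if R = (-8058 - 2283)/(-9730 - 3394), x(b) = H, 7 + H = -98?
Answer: -292405503/13124 ≈ -22280.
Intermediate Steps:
H = -105 (H = -7 - 98 = -105)
x(b) = -105
R = 10341/13124 (R = -10341/(-13124) = -10341*(-1/13124) = 10341/13124 ≈ 0.78795)
y = 22176
x(-17) + (R - y) = -105 + (10341/13124 - 1*22176) = -105 + (10341/13124 - 22176) = -105 - 291027483/13124 = -292405503/13124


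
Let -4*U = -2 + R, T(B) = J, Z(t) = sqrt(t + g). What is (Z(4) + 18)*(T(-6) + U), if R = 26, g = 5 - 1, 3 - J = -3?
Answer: 0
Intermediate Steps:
J = 6 (J = 3 - 1*(-3) = 3 + 3 = 6)
g = 4
Z(t) = sqrt(4 + t) (Z(t) = sqrt(t + 4) = sqrt(4 + t))
T(B) = 6
U = -6 (U = -(-2 + 26)/4 = -1/4*24 = -6)
(Z(4) + 18)*(T(-6) + U) = (sqrt(4 + 4) + 18)*(6 - 6) = (sqrt(8) + 18)*0 = (2*sqrt(2) + 18)*0 = (18 + 2*sqrt(2))*0 = 0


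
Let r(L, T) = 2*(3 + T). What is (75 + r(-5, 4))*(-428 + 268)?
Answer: -14240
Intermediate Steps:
r(L, T) = 6 + 2*T
(75 + r(-5, 4))*(-428 + 268) = (75 + (6 + 2*4))*(-428 + 268) = (75 + (6 + 8))*(-160) = (75 + 14)*(-160) = 89*(-160) = -14240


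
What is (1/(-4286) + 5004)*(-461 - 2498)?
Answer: -63462096137/4286 ≈ -1.4807e+7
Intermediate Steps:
(1/(-4286) + 5004)*(-461 - 2498) = (-1/4286 + 5004)*(-2959) = (21447143/4286)*(-2959) = -63462096137/4286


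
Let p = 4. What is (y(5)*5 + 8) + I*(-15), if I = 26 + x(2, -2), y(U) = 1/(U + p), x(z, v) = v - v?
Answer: -3433/9 ≈ -381.44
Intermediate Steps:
x(z, v) = 0
y(U) = 1/(4 + U) (y(U) = 1/(U + 4) = 1/(4 + U))
I = 26 (I = 26 + 0 = 26)
(y(5)*5 + 8) + I*(-15) = (5/(4 + 5) + 8) + 26*(-15) = (5/9 + 8) - 390 = 77/9 - 390 = -3433/9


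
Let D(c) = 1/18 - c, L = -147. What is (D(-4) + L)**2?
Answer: 6620329/324 ≈ 20433.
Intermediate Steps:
D(c) = 1/18 - c
(D(-4) + L)**2 = ((1/18 - 1*(-4)) - 147)**2 = ((1/18 + 4) - 147)**2 = (73/18 - 147)**2 = (-2573/18)**2 = 6620329/324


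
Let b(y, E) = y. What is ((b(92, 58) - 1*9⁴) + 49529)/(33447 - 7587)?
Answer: 2153/1293 ≈ 1.6651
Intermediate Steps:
((b(92, 58) - 1*9⁴) + 49529)/(33447 - 7587) = ((92 - 1*9⁴) + 49529)/(33447 - 7587) = ((92 - 1*6561) + 49529)/25860 = ((92 - 6561) + 49529)*(1/25860) = (-6469 + 49529)*(1/25860) = 43060*(1/25860) = 2153/1293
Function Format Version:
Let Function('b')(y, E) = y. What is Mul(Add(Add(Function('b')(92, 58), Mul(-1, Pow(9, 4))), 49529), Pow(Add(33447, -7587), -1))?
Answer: Rational(2153, 1293) ≈ 1.6651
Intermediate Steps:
Mul(Add(Add(Function('b')(92, 58), Mul(-1, Pow(9, 4))), 49529), Pow(Add(33447, -7587), -1)) = Mul(Add(Add(92, Mul(-1, Pow(9, 4))), 49529), Pow(Add(33447, -7587), -1)) = Mul(Add(Add(92, Mul(-1, 6561)), 49529), Pow(25860, -1)) = Mul(Add(Add(92, -6561), 49529), Rational(1, 25860)) = Mul(Add(-6469, 49529), Rational(1, 25860)) = Mul(43060, Rational(1, 25860)) = Rational(2153, 1293)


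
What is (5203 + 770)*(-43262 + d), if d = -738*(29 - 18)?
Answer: -306892740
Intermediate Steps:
d = -8118 (d = -738*11 = -8118)
(5203 + 770)*(-43262 + d) = (5203 + 770)*(-43262 - 8118) = 5973*(-51380) = -306892740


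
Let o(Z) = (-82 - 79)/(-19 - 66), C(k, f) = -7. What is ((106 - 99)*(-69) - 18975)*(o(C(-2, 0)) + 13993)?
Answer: -23146575228/85 ≈ -2.7231e+8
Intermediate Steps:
o(Z) = 161/85 (o(Z) = -161/(-85) = -161*(-1/85) = 161/85)
((106 - 99)*(-69) - 18975)*(o(C(-2, 0)) + 13993) = ((106 - 99)*(-69) - 18975)*(161/85 + 13993) = (7*(-69) - 18975)*(1189566/85) = (-483 - 18975)*(1189566/85) = -19458*1189566/85 = -23146575228/85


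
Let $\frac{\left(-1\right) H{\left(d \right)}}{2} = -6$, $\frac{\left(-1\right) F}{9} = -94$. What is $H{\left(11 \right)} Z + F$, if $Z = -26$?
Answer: $534$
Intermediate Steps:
$F = 846$ ($F = \left(-9\right) \left(-94\right) = 846$)
$H{\left(d \right)} = 12$ ($H{\left(d \right)} = \left(-2\right) \left(-6\right) = 12$)
$H{\left(11 \right)} Z + F = 12 \left(-26\right) + 846 = -312 + 846 = 534$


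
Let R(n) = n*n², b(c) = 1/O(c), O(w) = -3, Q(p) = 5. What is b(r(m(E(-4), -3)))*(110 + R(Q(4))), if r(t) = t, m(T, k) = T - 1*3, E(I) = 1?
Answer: -235/3 ≈ -78.333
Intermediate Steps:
m(T, k) = -3 + T (m(T, k) = T - 3 = -3 + T)
b(c) = -⅓ (b(c) = 1/(-3) = -⅓)
R(n) = n³
b(r(m(E(-4), -3)))*(110 + R(Q(4))) = -(110 + 5³)/3 = -(110 + 125)/3 = -⅓*235 = -235/3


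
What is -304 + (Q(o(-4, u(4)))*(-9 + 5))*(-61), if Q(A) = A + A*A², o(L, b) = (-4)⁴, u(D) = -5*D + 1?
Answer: 4093702864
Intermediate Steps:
u(D) = 1 - 5*D
o(L, b) = 256
Q(A) = A + A³
-304 + (Q(o(-4, u(4)))*(-9 + 5))*(-61) = -304 + ((256 + 256³)*(-9 + 5))*(-61) = -304 + ((256 + 16777216)*(-4))*(-61) = -304 + (16777472*(-4))*(-61) = -304 - 67109888*(-61) = -304 + 4093703168 = 4093702864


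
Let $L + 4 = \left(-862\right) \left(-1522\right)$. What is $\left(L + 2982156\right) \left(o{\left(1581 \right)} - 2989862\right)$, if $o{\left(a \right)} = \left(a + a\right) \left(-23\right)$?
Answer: $-13151108132208$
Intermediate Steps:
$L = 1311960$ ($L = -4 - -1311964 = -4 + 1311964 = 1311960$)
$o{\left(a \right)} = - 46 a$ ($o{\left(a \right)} = 2 a \left(-23\right) = - 46 a$)
$\left(L + 2982156\right) \left(o{\left(1581 \right)} - 2989862\right) = \left(1311960 + 2982156\right) \left(\left(-46\right) 1581 - 2989862\right) = 4294116 \left(-72726 - 2989862\right) = 4294116 \left(-3062588\right) = -13151108132208$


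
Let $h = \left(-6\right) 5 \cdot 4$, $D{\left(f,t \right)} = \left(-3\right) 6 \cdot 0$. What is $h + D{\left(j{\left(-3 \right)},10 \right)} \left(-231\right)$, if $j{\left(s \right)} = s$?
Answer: $-120$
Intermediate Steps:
$D{\left(f,t \right)} = 0$ ($D{\left(f,t \right)} = \left(-18\right) 0 = 0$)
$h = -120$ ($h = \left(-30\right) 4 = -120$)
$h + D{\left(j{\left(-3 \right)},10 \right)} \left(-231\right) = -120 + 0 \left(-231\right) = -120 + 0 = -120$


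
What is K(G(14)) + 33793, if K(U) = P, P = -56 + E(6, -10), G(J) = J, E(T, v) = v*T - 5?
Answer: 33672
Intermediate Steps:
E(T, v) = -5 + T*v (E(T, v) = T*v - 5 = -5 + T*v)
P = -121 (P = -56 + (-5 + 6*(-10)) = -56 + (-5 - 60) = -56 - 65 = -121)
K(U) = -121
K(G(14)) + 33793 = -121 + 33793 = 33672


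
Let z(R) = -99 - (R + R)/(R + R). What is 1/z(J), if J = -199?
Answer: -1/100 ≈ -0.010000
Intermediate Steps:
z(R) = -100 (z(R) = -99 - 2*R/(2*R) = -99 - 2*R*1/(2*R) = -99 - 1*1 = -99 - 1 = -100)
1/z(J) = 1/(-100) = -1/100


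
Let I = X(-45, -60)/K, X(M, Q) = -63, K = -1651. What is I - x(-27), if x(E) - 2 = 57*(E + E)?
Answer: 5078539/1651 ≈ 3076.0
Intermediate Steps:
x(E) = 2 + 114*E (x(E) = 2 + 57*(E + E) = 2 + 57*(2*E) = 2 + 114*E)
I = 63/1651 (I = -63/(-1651) = -63*(-1/1651) = 63/1651 ≈ 0.038159)
I - x(-27) = 63/1651 - (2 + 114*(-27)) = 63/1651 - (2 - 3078) = 63/1651 - 1*(-3076) = 63/1651 + 3076 = 5078539/1651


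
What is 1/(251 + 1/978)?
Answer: 978/245479 ≈ 0.0039840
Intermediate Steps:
1/(251 + 1/978) = 1/(245479/978) = 978/245479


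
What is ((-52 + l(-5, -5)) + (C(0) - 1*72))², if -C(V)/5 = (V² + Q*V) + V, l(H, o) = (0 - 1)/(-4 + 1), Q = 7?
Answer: 137641/9 ≈ 15293.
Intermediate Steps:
l(H, o) = ⅓ (l(H, o) = -1/(-3) = -1*(-⅓) = ⅓)
C(V) = -40*V - 5*V² (C(V) = -5*((V² + 7*V) + V) = -5*(V² + 8*V) = -40*V - 5*V²)
((-52 + l(-5, -5)) + (C(0) - 1*72))² = ((-52 + ⅓) + (-5*0*(8 + 0) - 1*72))² = (-155/3 + (-5*0*8 - 72))² = (-155/3 + (0 - 72))² = (-155/3 - 72)² = (-371/3)² = 137641/9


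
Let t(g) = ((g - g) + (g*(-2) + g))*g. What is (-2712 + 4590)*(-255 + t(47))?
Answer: -4627392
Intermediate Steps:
t(g) = -g² (t(g) = (0 + (-2*g + g))*g = (0 - g)*g = (-g)*g = -g²)
(-2712 + 4590)*(-255 + t(47)) = (-2712 + 4590)*(-255 - 1*47²) = 1878*(-255 - 1*2209) = 1878*(-255 - 2209) = 1878*(-2464) = -4627392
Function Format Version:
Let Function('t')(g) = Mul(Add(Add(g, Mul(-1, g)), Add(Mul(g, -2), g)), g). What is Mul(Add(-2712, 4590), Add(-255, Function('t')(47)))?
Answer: -4627392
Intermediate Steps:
Function('t')(g) = Mul(-1, Pow(g, 2)) (Function('t')(g) = Mul(Add(0, Add(Mul(-2, g), g)), g) = Mul(Add(0, Mul(-1, g)), g) = Mul(Mul(-1, g), g) = Mul(-1, Pow(g, 2)))
Mul(Add(-2712, 4590), Add(-255, Function('t')(47))) = Mul(Add(-2712, 4590), Add(-255, Mul(-1, Pow(47, 2)))) = Mul(1878, Add(-255, Mul(-1, 2209))) = Mul(1878, Add(-255, -2209)) = Mul(1878, -2464) = -4627392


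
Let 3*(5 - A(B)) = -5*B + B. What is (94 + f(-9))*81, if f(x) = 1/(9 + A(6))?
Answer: 167589/22 ≈ 7617.7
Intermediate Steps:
A(B) = 5 + 4*B/3 (A(B) = 5 - (-5*B + B)/3 = 5 - (-4)*B/3 = 5 + 4*B/3)
f(x) = 1/22 (f(x) = 1/(9 + (5 + (4/3)*6)) = 1/(9 + (5 + 8)) = 1/(9 + 13) = 1/22)
(94 + f(-9))*81 = (94 + 1/22)*81 = (2069/22)*81 = 167589/22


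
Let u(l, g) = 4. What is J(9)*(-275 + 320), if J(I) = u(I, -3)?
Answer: 180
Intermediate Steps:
J(I) = 4
J(9)*(-275 + 320) = 4*(-275 + 320) = 4*45 = 180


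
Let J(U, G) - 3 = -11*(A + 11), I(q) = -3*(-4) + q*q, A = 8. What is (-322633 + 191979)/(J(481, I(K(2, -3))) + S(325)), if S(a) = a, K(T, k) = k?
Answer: -130654/119 ≈ -1097.9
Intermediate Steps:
I(q) = 12 + q²
J(U, G) = -206 (J(U, G) = 3 - 11*(8 + 11) = 3 - 11*19 = 3 - 209 = -206)
(-322633 + 191979)/(J(481, I(K(2, -3))) + S(325)) = (-322633 + 191979)/(-206 + 325) = -130654/119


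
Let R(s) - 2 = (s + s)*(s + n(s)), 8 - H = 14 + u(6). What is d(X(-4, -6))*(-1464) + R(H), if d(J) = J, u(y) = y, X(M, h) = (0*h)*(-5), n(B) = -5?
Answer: 410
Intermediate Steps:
X(M, h) = 0 (X(M, h) = 0*(-5) = 0)
H = -12 (H = 8 - (14 + 6) = 8 - 1*20 = 8 - 20 = -12)
R(s) = 2 + 2*s*(-5 + s) (R(s) = 2 + (s + s)*(s - 5) = 2 + (2*s)*(-5 + s) = 2 + 2*s*(-5 + s))
d(X(-4, -6))*(-1464) + R(H) = 0*(-1464) + (2 - 10*(-12) + 2*(-12)²) = 0 + (2 + 120 + 2*144) = 0 + (2 + 120 + 288) = 0 + 410 = 410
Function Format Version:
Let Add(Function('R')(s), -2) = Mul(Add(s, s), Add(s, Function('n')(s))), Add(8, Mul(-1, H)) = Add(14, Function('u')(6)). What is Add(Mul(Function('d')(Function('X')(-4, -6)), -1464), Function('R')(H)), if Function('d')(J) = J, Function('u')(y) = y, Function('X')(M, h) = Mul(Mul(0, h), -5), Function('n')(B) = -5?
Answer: 410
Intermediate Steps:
Function('X')(M, h) = 0 (Function('X')(M, h) = Mul(0, -5) = 0)
H = -12 (H = Add(8, Mul(-1, Add(14, 6))) = Add(8, Mul(-1, 20)) = Add(8, -20) = -12)
Function('R')(s) = Add(2, Mul(2, s, Add(-5, s))) (Function('R')(s) = Add(2, Mul(Add(s, s), Add(s, -5))) = Add(2, Mul(Mul(2, s), Add(-5, s))) = Add(2, Mul(2, s, Add(-5, s))))
Add(Mul(Function('d')(Function('X')(-4, -6)), -1464), Function('R')(H)) = Add(Mul(0, -1464), Add(2, Mul(-10, -12), Mul(2, Pow(-12, 2)))) = Add(0, Add(2, 120, Mul(2, 144))) = Add(0, Add(2, 120, 288)) = Add(0, 410) = 410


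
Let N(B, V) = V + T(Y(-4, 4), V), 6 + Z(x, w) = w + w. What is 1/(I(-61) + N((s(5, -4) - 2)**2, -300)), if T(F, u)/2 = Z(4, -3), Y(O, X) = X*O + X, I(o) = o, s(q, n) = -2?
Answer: -1/385 ≈ -0.0025974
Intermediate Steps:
Z(x, w) = -6 + 2*w (Z(x, w) = -6 + (w + w) = -6 + 2*w)
Y(O, X) = X + O*X (Y(O, X) = O*X + X = X + O*X)
T(F, u) = -24 (T(F, u) = 2*(-6 + 2*(-3)) = 2*(-6 - 6) = 2*(-12) = -24)
N(B, V) = -24 + V (N(B, V) = V - 24 = -24 + V)
1/(I(-61) + N((s(5, -4) - 2)**2, -300)) = 1/(-61 + (-24 - 300)) = 1/(-61 - 324) = 1/(-385) = -1/385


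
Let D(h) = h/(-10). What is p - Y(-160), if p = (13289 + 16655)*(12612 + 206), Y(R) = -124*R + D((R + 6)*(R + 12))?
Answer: 1919023156/5 ≈ 3.8380e+8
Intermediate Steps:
D(h) = -h/10 (D(h) = h*(-⅒) = -h/10)
Y(R) = -124*R - (6 + R)*(12 + R)/10 (Y(R) = -124*R - (R + 6)*(R + 12)/10 = -124*R - (6 + R)*(12 + R)/10)
p = 383822192 (p = 29944*12818 = 383822192)
p - Y(-160) = 383822192 - (-36/5 - 629/5*(-160) - ⅒*(-160)²) = 383822192 - (-36/5 + 20128 - ⅒*25600) = 383822192 - (-36/5 + 20128 - 2560) = 383822192 - 1*87804/5 = 383822192 - 87804/5 = 1919023156/5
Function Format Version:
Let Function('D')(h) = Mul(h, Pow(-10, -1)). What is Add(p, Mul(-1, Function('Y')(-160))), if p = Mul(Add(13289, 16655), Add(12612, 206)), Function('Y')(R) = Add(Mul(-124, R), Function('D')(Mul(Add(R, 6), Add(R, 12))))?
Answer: Rational(1919023156, 5) ≈ 3.8380e+8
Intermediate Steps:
Function('D')(h) = Mul(Rational(-1, 10), h) (Function('D')(h) = Mul(h, Rational(-1, 10)) = Mul(Rational(-1, 10), h))
Function('Y')(R) = Add(Mul(-124, R), Mul(Rational(-1, 10), Add(6, R), Add(12, R))) (Function('Y')(R) = Add(Mul(-124, R), Mul(Rational(-1, 10), Mul(Add(R, 6), Add(R, 12)))) = Add(Mul(-124, R), Mul(Rational(-1, 10), Mul(Add(6, R), Add(12, R)))) = Add(Mul(-124, R), Mul(Rational(-1, 10), Add(6, R), Add(12, R))))
p = 383822192 (p = Mul(29944, 12818) = 383822192)
Add(p, Mul(-1, Function('Y')(-160))) = Add(383822192, Mul(-1, Add(Rational(-36, 5), Mul(Rational(-629, 5), -160), Mul(Rational(-1, 10), Pow(-160, 2))))) = Add(383822192, Mul(-1, Add(Rational(-36, 5), 20128, Mul(Rational(-1, 10), 25600)))) = Add(383822192, Mul(-1, Add(Rational(-36, 5), 20128, -2560))) = Add(383822192, Mul(-1, Rational(87804, 5))) = Add(383822192, Rational(-87804, 5)) = Rational(1919023156, 5)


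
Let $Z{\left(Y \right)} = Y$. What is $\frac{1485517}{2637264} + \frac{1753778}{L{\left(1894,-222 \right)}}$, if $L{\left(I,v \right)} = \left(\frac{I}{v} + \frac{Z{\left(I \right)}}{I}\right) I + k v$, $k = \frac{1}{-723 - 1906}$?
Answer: $- \frac{671765181997785425}{5489058737569008} \approx -122.38$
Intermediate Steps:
$k = - \frac{1}{2629}$ ($k = \frac{1}{-2629} = - \frac{1}{2629} \approx -0.00038037$)
$L{\left(I,v \right)} = - \frac{v}{2629} + I \left(1 + \frac{I}{v}\right)$ ($L{\left(I,v \right)} = \left(\frac{I}{v} + \frac{I}{I}\right) I - \frac{v}{2629} = \left(\frac{I}{v} + 1\right) I - \frac{v}{2629} = \left(1 + \frac{I}{v}\right) I - \frac{v}{2629} = I \left(1 + \frac{I}{v}\right) - \frac{v}{2629} = - \frac{v}{2629} + I \left(1 + \frac{I}{v}\right)$)
$\frac{1485517}{2637264} + \frac{1753778}{L{\left(1894,-222 \right)}} = \frac{1485517}{2637264} + \frac{1753778}{1894 - - \frac{222}{2629} + \frac{1894^{2}}{-222}} = 1485517 \cdot \frac{1}{2637264} + \frac{1753778}{1894 + \frac{222}{2629} + 3587236 \left(- \frac{1}{222}\right)} = \frac{1485517}{2637264} + \frac{1753778}{1894 + \frac{222}{2629} - \frac{1793618}{111}} = \frac{1485517}{2637264} + \frac{1753778}{- \frac{4162691894}{291819}} = \frac{1485517}{2637264} + 1753778 \left(- \frac{291819}{4162691894}\right) = \frac{1485517}{2637264} - \frac{255892871091}{2081345947} = - \frac{671765181997785425}{5489058737569008}$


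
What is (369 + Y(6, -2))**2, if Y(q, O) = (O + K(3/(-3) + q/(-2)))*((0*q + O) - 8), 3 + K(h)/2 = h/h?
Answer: 184041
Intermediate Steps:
K(h) = -4 (K(h) = -6 + 2*(h/h) = -6 + 2*1 = -6 + 2 = -4)
Y(q, O) = (-8 + O)*(-4 + O) (Y(q, O) = (O - 4)*((0*q + O) - 8) = (-4 + O)*((0 + O) - 8) = (-4 + O)*(O - 8) = (-4 + O)*(-8 + O) = (-8 + O)*(-4 + O))
(369 + Y(6, -2))**2 = (369 + (32 + (-2)**2 - 12*(-2)))**2 = (369 + (32 + 4 + 24))**2 = (369 + 60)**2 = 429**2 = 184041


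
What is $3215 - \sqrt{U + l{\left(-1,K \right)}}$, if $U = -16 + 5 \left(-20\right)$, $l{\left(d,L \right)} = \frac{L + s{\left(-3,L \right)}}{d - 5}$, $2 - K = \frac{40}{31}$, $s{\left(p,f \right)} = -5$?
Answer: $3215 - \frac{i \sqrt{3988398}}{186} \approx 3215.0 - 10.737 i$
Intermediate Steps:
$K = \frac{22}{31}$ ($K = 2 - \frac{40}{31} = \frac{22}{31} \approx 0.70968$)
$l{\left(d,L \right)} = \frac{-5 + L}{-5 + d}$ ($l{\left(d,L \right)} = \frac{L - 5}{d - 5} = \frac{-5 + L}{-5 + d}$)
$U = -116$ ($U = -16 - 100 = -116$)
$3215 - \sqrt{U + l{\left(-1,K \right)}} = 3215 - \sqrt{-116 + \frac{-5 + \frac{22}{31}}{-5 - 1}} = 3215 - \sqrt{-116 + \frac{1}{-6} \left(- \frac{133}{31}\right)} = 3215 - \sqrt{-116 - - \frac{133}{186}} = 3215 - \sqrt{-116 + \frac{133}{186}} = 3215 - \sqrt{- \frac{21443}{186}} = 3215 - \frac{i \sqrt{3988398}}{186}$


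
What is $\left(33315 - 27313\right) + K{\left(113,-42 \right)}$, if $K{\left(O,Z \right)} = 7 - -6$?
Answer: $6015$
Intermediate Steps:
$K{\left(O,Z \right)} = 13$ ($K{\left(O,Z \right)} = 7 + 6 = 13$)
$\left(33315 - 27313\right) + K{\left(113,-42 \right)} = \left(33315 - 27313\right) + 13 = 6002 + 13 = 6015$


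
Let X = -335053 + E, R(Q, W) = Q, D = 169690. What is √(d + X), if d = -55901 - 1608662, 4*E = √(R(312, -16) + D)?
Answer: √(-7998464 + √170002)/2 ≈ 1414.0*I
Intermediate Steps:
E = √170002/4 (E = √(312 + 169690)/4 = √170002/4 ≈ 103.08)
d = -1664563
X = -335053 + √170002/4 ≈ -3.3495e+5
√(d + X) = √(-1664563 + (-335053 + √170002/4)) = √(-1999616 + √170002/4)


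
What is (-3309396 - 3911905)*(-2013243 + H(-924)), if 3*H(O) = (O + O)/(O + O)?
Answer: 43614693846128/3 ≈ 1.4538e+13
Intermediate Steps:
H(O) = ⅓ (H(O) = ((O + O)/(O + O))/3 = ((2*O)/((2*O)))/3 = ((2*O)*(1/(2*O)))/3 = (⅓)*1 = ⅓)
(-3309396 - 3911905)*(-2013243 + H(-924)) = (-3309396 - 3911905)*(-2013243 + ⅓) = -7221301*(-6039728/3) = 43614693846128/3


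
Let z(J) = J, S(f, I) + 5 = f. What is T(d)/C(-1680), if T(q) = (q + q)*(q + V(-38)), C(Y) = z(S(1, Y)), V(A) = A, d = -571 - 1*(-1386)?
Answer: -633255/2 ≈ -3.1663e+5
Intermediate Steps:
d = 815 (d = -571 + 1386 = 815)
S(f, I) = -5 + f
C(Y) = -4 (C(Y) = -5 + 1 = -4)
T(q) = 2*q*(-38 + q) (T(q) = (q + q)*(q - 38) = (2*q)*(-38 + q) = 2*q*(-38 + q))
T(d)/C(-1680) = (2*815*(-38 + 815))/(-4) = (2*815*777)*(-¼) = 1266510*(-¼) = -633255/2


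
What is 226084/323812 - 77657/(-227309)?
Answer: 19134299110/18401345477 ≈ 1.0398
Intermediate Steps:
226084/323812 - 77657/(-227309) = 226084*(1/323812) - 77657*(-1/227309) = 56521/80953 + 77657/227309 = 19134299110/18401345477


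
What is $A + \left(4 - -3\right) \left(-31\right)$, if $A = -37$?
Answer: $-254$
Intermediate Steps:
$A + \left(4 - -3\right) \left(-31\right) = -37 + \left(4 - -3\right) \left(-31\right) = -37 + \left(4 + 3\right) \left(-31\right) = -37 + 7 \left(-31\right) = -37 - 217 = -254$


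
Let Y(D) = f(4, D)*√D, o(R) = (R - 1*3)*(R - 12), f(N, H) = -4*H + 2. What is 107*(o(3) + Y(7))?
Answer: -2782*√7 ≈ -7360.5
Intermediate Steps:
f(N, H) = 2 - 4*H
o(R) = (-12 + R)*(-3 + R) (o(R) = (R - 3)*(-12 + R) = (-3 + R)*(-12 + R) = (-12 + R)*(-3 + R))
Y(D) = √D*(2 - 4*D) (Y(D) = (2 - 4*D)*√D = √D*(2 - 4*D))
107*(o(3) + Y(7)) = 107*((36 + 3² - 15*3) + √7*(2 - 4*7)) = 107*((36 + 9 - 45) + √7*(2 - 28)) = 107*(0 + √7*(-26)) = 107*(0 - 26*√7) = 107*(-26*√7) = -2782*√7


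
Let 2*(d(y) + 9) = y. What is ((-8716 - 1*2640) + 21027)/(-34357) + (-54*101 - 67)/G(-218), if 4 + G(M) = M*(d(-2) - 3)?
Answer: -217053927/97230310 ≈ -2.2324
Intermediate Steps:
d(y) = -9 + y/2
G(M) = -4 - 13*M (G(M) = -4 + M*((-9 + (½)*(-2)) - 3) = -4 + M*((-9 - 1) - 3) = -4 + M*(-10 - 3) = -4 + M*(-13) = -4 - 13*M)
((-8716 - 1*2640) + 21027)/(-34357) + (-54*101 - 67)/G(-218) = ((-8716 - 1*2640) + 21027)/(-34357) + (-54*101 - 67)/(-4 - 13*(-218)) = ((-8716 - 2640) + 21027)*(-1/34357) + (-5454 - 67)/(-4 + 2834) = (-11356 + 21027)*(-1/34357) - 5521/2830 = 9671*(-1/34357) - 5521*1/2830 = -9671/34357 - 5521/2830 = -217053927/97230310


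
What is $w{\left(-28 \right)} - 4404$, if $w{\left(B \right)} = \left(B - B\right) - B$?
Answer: $-4376$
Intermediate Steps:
$w{\left(B \right)} = - B$ ($w{\left(B \right)} = 0 - B = - B$)
$w{\left(-28 \right)} - 4404 = \left(-1\right) \left(-28\right) - 4404 = 28 - 4404 = -4376$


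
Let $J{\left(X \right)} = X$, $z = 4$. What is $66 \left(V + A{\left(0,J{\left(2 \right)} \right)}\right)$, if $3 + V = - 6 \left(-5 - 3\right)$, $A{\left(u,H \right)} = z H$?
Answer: $3498$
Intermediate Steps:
$A{\left(u,H \right)} = 4 H$
$V = 45$ ($V = -3 - 6 \left(-5 - 3\right) = -3 - -48 = -3 + 48 = 45$)
$66 \left(V + A{\left(0,J{\left(2 \right)} \right)}\right) = 66 \left(45 + 4 \cdot 2\right) = 66 \left(45 + 8\right) = 66 \cdot 53 = 3498$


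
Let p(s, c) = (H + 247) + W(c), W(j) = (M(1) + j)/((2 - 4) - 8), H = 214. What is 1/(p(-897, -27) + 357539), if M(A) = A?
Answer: 5/1790013 ≈ 2.7933e-6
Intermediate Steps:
W(j) = -⅒ - j/10 (W(j) = (1 + j)/((2 - 4) - 8) = (1 + j)/(-2 - 8) = (1 + j)/(-10) = (1 + j)*(-⅒) = -⅒ - j/10)
p(s, c) = 4609/10 - c/10 (p(s, c) = (214 + 247) + (-⅒ - c/10) = 461 + (-⅒ - c/10) = 4609/10 - c/10)
1/(p(-897, -27) + 357539) = 1/((4609/10 - ⅒*(-27)) + 357539) = 1/((4609/10 + 27/10) + 357539) = 1/(2318/5 + 357539) = 1/(1790013/5) = 5/1790013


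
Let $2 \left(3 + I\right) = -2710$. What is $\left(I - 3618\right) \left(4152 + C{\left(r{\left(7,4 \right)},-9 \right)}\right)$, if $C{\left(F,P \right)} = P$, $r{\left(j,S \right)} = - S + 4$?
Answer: $-20615568$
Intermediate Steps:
$r{\left(j,S \right)} = 4 - S$
$I = -1358$ ($I = -3 + \frac{1}{2} \left(-2710\right) = -3 - 1355 = -1358$)
$\left(I - 3618\right) \left(4152 + C{\left(r{\left(7,4 \right)},-9 \right)}\right) = \left(-1358 - 3618\right) \left(4152 - 9\right) = \left(-4976\right) 4143 = -20615568$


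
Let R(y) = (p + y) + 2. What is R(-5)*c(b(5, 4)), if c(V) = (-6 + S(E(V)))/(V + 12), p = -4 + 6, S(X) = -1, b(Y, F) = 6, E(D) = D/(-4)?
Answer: 7/18 ≈ 0.38889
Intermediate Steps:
E(D) = -D/4 (E(D) = D*(-1/4) = -D/4)
p = 2
c(V) = -7/(12 + V) (c(V) = (-6 - 1)/(V + 12) = -7/(12 + V))
R(y) = 4 + y (R(y) = (2 + y) + 2 = 4 + y)
R(-5)*c(b(5, 4)) = (4 - 5)*(-7/(12 + 6)) = -(-7)/18 = -1*(-7/18) = 7/18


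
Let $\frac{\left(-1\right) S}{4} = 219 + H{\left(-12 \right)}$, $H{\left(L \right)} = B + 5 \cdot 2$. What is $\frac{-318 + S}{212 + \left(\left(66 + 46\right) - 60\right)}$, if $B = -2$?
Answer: $- \frac{613}{132} \approx -4.6439$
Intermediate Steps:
$H{\left(L \right)} = 8$ ($H{\left(L \right)} = -2 + 5 \cdot 2 = -2 + 10 = 8$)
$S = -908$ ($S = - 4 \left(219 + 8\right) = \left(-4\right) 227 = -908$)
$\frac{-318 + S}{212 + \left(\left(66 + 46\right) - 60\right)} = \frac{-318 - 908}{212 + \left(\left(66 + 46\right) - 60\right)} = - \frac{1226}{212 + \left(112 - 60\right)} = - \frac{1226}{212 + 52} = - \frac{1226}{264} = \left(-1226\right) \frac{1}{264} = - \frac{613}{132}$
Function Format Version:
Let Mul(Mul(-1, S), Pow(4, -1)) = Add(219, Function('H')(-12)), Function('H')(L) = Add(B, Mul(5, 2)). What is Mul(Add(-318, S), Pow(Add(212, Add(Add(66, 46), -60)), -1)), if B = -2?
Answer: Rational(-613, 132) ≈ -4.6439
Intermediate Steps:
Function('H')(L) = 8 (Function('H')(L) = Add(-2, Mul(5, 2)) = Add(-2, 10) = 8)
S = -908 (S = Mul(-4, Add(219, 8)) = Mul(-4, 227) = -908)
Mul(Add(-318, S), Pow(Add(212, Add(Add(66, 46), -60)), -1)) = Mul(Add(-318, -908), Pow(Add(212, Add(Add(66, 46), -60)), -1)) = Mul(-1226, Pow(Add(212, Add(112, -60)), -1)) = Mul(-1226, Pow(Add(212, 52), -1)) = Mul(-1226, Pow(264, -1)) = Mul(-1226, Rational(1, 264)) = Rational(-613, 132)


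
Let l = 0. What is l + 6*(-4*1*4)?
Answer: -96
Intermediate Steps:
l + 6*(-4*1*4) = 0 + 6*(-4*1*4) = 0 + 6*(-4*4) = 0 + 6*(-16) = 0 - 96 = -96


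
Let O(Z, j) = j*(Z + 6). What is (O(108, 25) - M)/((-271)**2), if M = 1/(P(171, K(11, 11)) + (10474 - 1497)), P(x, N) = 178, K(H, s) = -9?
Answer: 26091749/672352355 ≈ 0.038807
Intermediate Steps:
O(Z, j) = j*(6 + Z)
M = 1/9155 (M = 1/(178 + (10474 - 1497)) = 1/(178 + 8977) = 1/9155 ≈ 0.00010923)
(O(108, 25) - M)/((-271)**2) = (25*(6 + 108) - 1*1/9155)/((-271)**2) = (25*114 - 1/9155)/73441 = (2850 - 1/9155)*(1/73441) = (26091749/9155)*(1/73441) = 26091749/672352355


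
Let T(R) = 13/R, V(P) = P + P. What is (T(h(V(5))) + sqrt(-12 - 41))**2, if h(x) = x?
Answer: -5131/100 + 13*I*sqrt(53)/5 ≈ -51.31 + 18.928*I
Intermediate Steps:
V(P) = 2*P
(T(h(V(5))) + sqrt(-12 - 41))**2 = (13/((2*5)) + sqrt(-12 - 41))**2 = (13/10 + sqrt(-53))**2 = (13*(1/10) + I*sqrt(53))**2 = (13/10 + I*sqrt(53))**2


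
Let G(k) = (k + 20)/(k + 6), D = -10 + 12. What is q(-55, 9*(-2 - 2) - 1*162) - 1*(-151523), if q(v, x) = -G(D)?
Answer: 606081/4 ≈ 1.5152e+5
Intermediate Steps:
D = 2
G(k) = (20 + k)/(6 + k)
q(v, x) = -11/4 (q(v, x) = -(20 + 2)/(6 + 2) = -22/8 = -1*11/4 = -11/4)
q(-55, 9*(-2 - 2) - 1*162) - 1*(-151523) = -11/4 - 1*(-151523) = -11/4 + 151523 = 606081/4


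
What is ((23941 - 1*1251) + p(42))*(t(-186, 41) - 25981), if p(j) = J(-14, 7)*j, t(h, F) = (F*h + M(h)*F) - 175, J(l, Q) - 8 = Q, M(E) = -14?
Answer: -801181920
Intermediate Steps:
J(l, Q) = 8 + Q
t(h, F) = -175 - 14*F + F*h (t(h, F) = (F*h - 14*F) - 175 = (-14*F + F*h) - 175 = -175 - 14*F + F*h)
p(j) = 15*j (p(j) = (8 + 7)*j = 15*j)
((23941 - 1*1251) + p(42))*(t(-186, 41) - 25981) = ((23941 - 1*1251) + 15*42)*((-175 - 14*41 + 41*(-186)) - 25981) = ((23941 - 1251) + 630)*((-175 - 574 - 7626) - 25981) = (22690 + 630)*(-8375 - 25981) = 23320*(-34356) = -801181920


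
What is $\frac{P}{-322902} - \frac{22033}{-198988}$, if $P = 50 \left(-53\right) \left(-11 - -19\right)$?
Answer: $\frac{5666522683}{32126811588} \approx 0.17638$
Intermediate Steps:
$P = -21200$ ($P = - 2650 \left(-11 + 19\right) = \left(-2650\right) 8 = -21200$)
$\frac{P}{-322902} - \frac{22033}{-198988} = - \frac{21200}{-322902} - \frac{22033}{-198988} = \left(-21200\right) \left(- \frac{1}{322902}\right) - - \frac{22033}{198988} = \frac{10600}{161451} + \frac{22033}{198988} = \frac{5666522683}{32126811588}$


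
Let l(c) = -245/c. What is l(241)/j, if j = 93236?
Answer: -245/22469876 ≈ -1.0903e-5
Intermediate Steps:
l(241)/j = -245/241/93236 = -245*1/241*(1/93236) = -245/241*1/93236 = -245/22469876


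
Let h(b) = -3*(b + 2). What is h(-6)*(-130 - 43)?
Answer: -2076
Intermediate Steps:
h(b) = -6 - 3*b (h(b) = -3*(2 + b) = -6 - 3*b)
h(-6)*(-130 - 43) = (-6 - 3*(-6))*(-130 - 43) = (-6 + 18)*(-173) = 12*(-173) = -2076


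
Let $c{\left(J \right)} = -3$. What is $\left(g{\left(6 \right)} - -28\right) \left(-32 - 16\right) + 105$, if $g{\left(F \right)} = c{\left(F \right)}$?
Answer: $-1095$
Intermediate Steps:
$g{\left(F \right)} = -3$
$\left(g{\left(6 \right)} - -28\right) \left(-32 - 16\right) + 105 = \left(-3 - -28\right) \left(-32 - 16\right) + 105 = \left(-3 + 28\right) \left(-48\right) + 105 = 25 \left(-48\right) + 105 = -1200 + 105 = -1095$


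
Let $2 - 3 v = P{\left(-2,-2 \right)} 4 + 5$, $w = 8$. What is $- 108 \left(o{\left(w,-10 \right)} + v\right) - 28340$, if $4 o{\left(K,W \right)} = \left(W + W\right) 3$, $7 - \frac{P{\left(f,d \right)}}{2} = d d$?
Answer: $-25748$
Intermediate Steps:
$P{\left(f,d \right)} = 14 - 2 d^{2}$ ($P{\left(f,d \right)} = 14 - 2 d d = 14 - 2 d^{2}$)
$o{\left(K,W \right)} = \frac{3 W}{2}$ ($o{\left(K,W \right)} = \frac{\left(W + W\right) 3}{4} = \frac{2 W 3}{4} = \frac{6 W}{4} = \frac{3 W}{2}$)
$v = -9$ ($v = \frac{2}{3} - \frac{\left(14 - 2 \left(-2\right)^{2}\right) 4 + 5}{3} = \frac{2}{3} - \frac{\left(14 - 8\right) 4 + 5}{3} = \frac{2}{3} - \frac{6 \cdot 4 + 5}{3} = \frac{2}{3} - \frac{24 + 5}{3} = \frac{2}{3} - \frac{29}{3} = -9$)
$- 108 \left(o{\left(w,-10 \right)} + v\right) - 28340 = - 108 \left(\frac{3}{2} \left(-10\right) - 9\right) - 28340 = - 108 \left(-15 - 9\right) - 28340 = \left(-108\right) \left(-24\right) - 28340 = 2592 - 28340 = -25748$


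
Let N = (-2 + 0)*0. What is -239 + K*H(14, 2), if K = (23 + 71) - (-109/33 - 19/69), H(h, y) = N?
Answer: -239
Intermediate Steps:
N = 0 (N = -2*0 = 0)
H(h, y) = 0
K = 74062/759 (K = 94 - (-109*1/33 - 19*1/69) = 94 - (-109/33 - 19/69) = 94 - 1*(-2716/759) = 94 + 2716/759 = 74062/759 ≈ 97.578)
-239 + K*H(14, 2) = -239 + (74062/759)*0 = -239 + 0 = -239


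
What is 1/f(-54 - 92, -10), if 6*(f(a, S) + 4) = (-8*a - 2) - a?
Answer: 3/644 ≈ 0.0046584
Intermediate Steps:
f(a, S) = -13/3 - 3*a/2 (f(a, S) = -4 + ((-8*a - 2) - a)/6 = -4 + ((-2 - 8*a) - a)/6 = -4 + (-2 - 9*a)/6 = -4 + (-⅓ - 3*a/2) = -13/3 - 3*a/2)
1/f(-54 - 92, -10) = 1/(-13/3 - 3*(-54 - 92)/2) = 1/(-13/3 - 3/2*(-146)) = 1/(-13/3 + 219) = 1/(644/3) = 3/644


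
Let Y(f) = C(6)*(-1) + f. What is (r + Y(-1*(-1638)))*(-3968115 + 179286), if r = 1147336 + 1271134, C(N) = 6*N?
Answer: -9169238975688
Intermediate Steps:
Y(f) = -36 + f (Y(f) = (6*6)*(-1) + f = 36*(-1) + f = -36 + f)
r = 2418470
(r + Y(-1*(-1638)))*(-3968115 + 179286) = (2418470 + (-36 - 1*(-1638)))*(-3968115 + 179286) = (2418470 + (-36 + 1638))*(-3788829) = (2418470 + 1602)*(-3788829) = 2420072*(-3788829) = -9169238975688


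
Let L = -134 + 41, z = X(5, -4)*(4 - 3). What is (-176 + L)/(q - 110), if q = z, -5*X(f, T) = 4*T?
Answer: 1345/534 ≈ 2.5187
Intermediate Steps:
X(f, T) = -4*T/5
z = 16/5 (z = (-⅘*(-4))*(4 - 3) = (16/5)*1 = 16/5 ≈ 3.2000)
L = -93
q = 16/5 ≈ 3.2000
(-176 + L)/(q - 110) = (-176 - 93)/(16/5 - 110) = -269/(-534/5) = -269*(-5/534) = 1345/534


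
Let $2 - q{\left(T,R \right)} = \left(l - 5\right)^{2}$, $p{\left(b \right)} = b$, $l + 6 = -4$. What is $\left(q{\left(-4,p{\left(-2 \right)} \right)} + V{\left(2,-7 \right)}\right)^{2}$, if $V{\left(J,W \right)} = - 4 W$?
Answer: $38025$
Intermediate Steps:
$l = -10$ ($l = -6 - 4 = -10$)
$q{\left(T,R \right)} = -223$ ($q{\left(T,R \right)} = 2 - \left(-10 - 5\right)^{2} = 2 - \left(-15\right)^{2} = 2 - 225 = -223$)
$\left(q{\left(-4,p{\left(-2 \right)} \right)} + V{\left(2,-7 \right)}\right)^{2} = \left(-223 - -28\right)^{2} = \left(-223 + 28\right)^{2} = \left(-195\right)^{2} = 38025$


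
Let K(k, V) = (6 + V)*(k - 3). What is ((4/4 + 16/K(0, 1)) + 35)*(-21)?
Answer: -740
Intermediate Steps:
K(k, V) = (-3 + k)*(6 + V) (K(k, V) = (6 + V)*(-3 + k) = (-3 + k)*(6 + V))
((4/4 + 16/K(0, 1)) + 35)*(-21) = ((4/4 + 16/(-18 - 3*1 + 6*0 + 1*0)) + 35)*(-21) = ((4*(1/4) + 16/(-18 - 3 + 0 + 0)) + 35)*(-21) = ((1 + 16/(-21)) + 35)*(-21) = ((1 + 16*(-1/21)) + 35)*(-21) = ((1 - 16/21) + 35)*(-21) = (5/21 + 35)*(-21) = (740/21)*(-21) = -740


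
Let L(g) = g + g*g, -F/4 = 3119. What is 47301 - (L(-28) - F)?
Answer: 34069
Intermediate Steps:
F = -12476 (F = -4*3119 = -12476)
L(g) = g + g**2
47301 - (L(-28) - F) = 47301 - (-28*(1 - 28) - 1*(-12476)) = 47301 - (-28*(-27) + 12476) = 47301 - (756 + 12476) = 47301 - 1*13232 = 47301 - 13232 = 34069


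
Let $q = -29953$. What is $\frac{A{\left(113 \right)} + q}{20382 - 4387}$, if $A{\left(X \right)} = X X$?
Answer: $- \frac{17184}{15995} \approx -1.0743$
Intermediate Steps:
$A{\left(X \right)} = X^{2}$
$\frac{A{\left(113 \right)} + q}{20382 - 4387} = \frac{113^{2} - 29953}{20382 - 4387} = \frac{12769 - 29953}{15995} = \left(-17184\right) \frac{1}{15995} = - \frac{17184}{15995}$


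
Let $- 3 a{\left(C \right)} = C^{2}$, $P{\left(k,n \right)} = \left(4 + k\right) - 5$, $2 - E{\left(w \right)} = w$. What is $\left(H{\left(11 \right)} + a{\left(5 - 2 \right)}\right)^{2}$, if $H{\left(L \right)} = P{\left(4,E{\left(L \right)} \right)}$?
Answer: $0$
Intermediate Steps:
$E{\left(w \right)} = 2 - w$
$P{\left(k,n \right)} = -1 + k$
$H{\left(L \right)} = 3$ ($H{\left(L \right)} = -1 + 4 = 3$)
$a{\left(C \right)} = - \frac{C^{2}}{3}$
$\left(H{\left(11 \right)} + a{\left(5 - 2 \right)}\right)^{2} = \left(3 - \frac{\left(5 - 2\right)^{2}}{3}\right)^{2} = \left(3 - \frac{3^{2}}{3}\right)^{2} = \left(3 - 3\right)^{2} = 0^{2} = 0$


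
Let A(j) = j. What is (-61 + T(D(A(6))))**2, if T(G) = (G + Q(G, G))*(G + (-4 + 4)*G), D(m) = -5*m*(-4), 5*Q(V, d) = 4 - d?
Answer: 133518025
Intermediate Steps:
Q(V, d) = 4/5 - d/5 (Q(V, d) = (4 - d)/5 = 4/5 - d/5)
D(m) = 20*m
T(G) = G*(4/5 + 4*G/5) (T(G) = (G + (4/5 - G/5))*(G + (-4 + 4)*G) = (4/5 + 4*G/5)*(G + 0*G) = (4/5 + 4*G/5)*(G + 0) = (4/5 + 4*G/5)*G = G*(4/5 + 4*G/5))
(-61 + T(D(A(6))))**2 = (-61 + 4*(20*6)*(1 + 20*6)/5)**2 = (-61 + (4/5)*120*(1 + 120))**2 = (-61 + (4/5)*120*121)**2 = (-61 + 11616)**2 = 11555**2 = 133518025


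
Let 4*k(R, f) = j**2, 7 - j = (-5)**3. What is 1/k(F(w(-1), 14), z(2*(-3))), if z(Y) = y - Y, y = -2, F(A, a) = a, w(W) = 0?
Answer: 1/4356 ≈ 0.00022957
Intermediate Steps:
z(Y) = -2 - Y
j = 132 (j = 7 - 1*(-5)**3 = 7 - 1*(-125) = 7 + 125 = 132)
k(R, f) = 4356 (k(R, f) = (1/4)*132**2 = (1/4)*17424 = 4356)
1/k(F(w(-1), 14), z(2*(-3))) = 1/4356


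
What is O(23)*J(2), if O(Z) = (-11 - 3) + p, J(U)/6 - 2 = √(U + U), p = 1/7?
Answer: -2328/7 ≈ -332.57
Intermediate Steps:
p = ⅐ ≈ 0.14286
J(U) = 12 + 6*√2*√U (J(U) = 12 + 6*√(U + U) = 12 + 6*√(2*U) = 12 + 6*(√2*√U) = 12 + 6*√2*√U)
O(Z) = -97/7 (O(Z) = (-11 - 3) + ⅐ = -14 + ⅐ = -97/7)
O(23)*J(2) = -97*(12 + 6*√2*√2)/7 = -97*(12 + 12)/7 = -97/7*24 = -2328/7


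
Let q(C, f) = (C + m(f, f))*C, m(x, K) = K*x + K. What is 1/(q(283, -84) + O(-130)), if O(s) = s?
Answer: 1/2053035 ≈ 4.8708e-7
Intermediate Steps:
m(x, K) = K + K*x
q(C, f) = C*(C + f*(1 + f)) (q(C, f) = (C + f*(1 + f))*C = C*(C + f*(1 + f)))
1/(q(283, -84) + O(-130)) = 1/(283*(283 - 84*(1 - 84)) - 130) = 1/(283*(283 - 84*(-83)) - 130) = 1/(283*(283 + 6972) - 130) = 1/(283*7255 - 130) = 1/(2053165 - 130) = 1/2053035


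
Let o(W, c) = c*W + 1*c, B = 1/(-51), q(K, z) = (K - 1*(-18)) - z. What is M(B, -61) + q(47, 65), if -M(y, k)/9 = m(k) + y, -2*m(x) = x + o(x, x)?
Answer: 550653/34 ≈ 16196.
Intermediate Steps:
q(K, z) = 18 + K - z (q(K, z) = (K + 18) - z = (18 + K) - z = 18 + K - z)
B = -1/51 ≈ -0.019608
o(W, c) = c + W*c (o(W, c) = W*c + c = c + W*c)
m(x) = -x/2 - x*(1 + x)/2 (m(x) = -(x + x*(1 + x))/2 = -x/2 - x*(1 + x)/2)
M(y, k) = -9*y - 9*k*(-2 - k)/2 (M(y, k) = -9*(k*(-2 - k)/2 + y) = -9*(y + k*(-2 - k)/2) = -9*y - 9*k*(-2 - k)/2)
M(B, -61) + q(47, 65) = (-9*(-1/51) + 9*(-61) + (9/2)*(-61)²) + (18 + 47 - 1*65) = (3/17 - 549 + (9/2)*3721) + (18 + 47 - 65) = (3/17 - 549 + 33489/2) + 0 = 550653/34 + 0 = 550653/34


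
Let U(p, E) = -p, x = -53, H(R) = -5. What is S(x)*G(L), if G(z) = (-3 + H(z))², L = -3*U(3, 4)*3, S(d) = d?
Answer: -3392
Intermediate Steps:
L = 27 (L = -(-3)*3*3 = -3*(-3)*3 = 9*3 = 27)
G(z) = 64 (G(z) = (-3 - 5)² = (-8)² = 64)
S(x)*G(L) = -53*64 = -3392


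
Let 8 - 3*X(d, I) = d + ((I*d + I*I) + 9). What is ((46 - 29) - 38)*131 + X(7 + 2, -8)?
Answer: -8255/3 ≈ -2751.7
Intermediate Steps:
X(d, I) = -⅓ - d/3 - I²/3 - I*d/3 (X(d, I) = 8/3 - (d + ((I*d + I*I) + 9))/3 = 8/3 - (d + ((I*d + I²) + 9))/3 = 8/3 - (d + ((I² + I*d) + 9))/3 = 8/3 - (d + (9 + I² + I*d))/3 = 8/3 - (9 + d + I² + I*d)/3 = 8/3 + (-3 - d/3 - I²/3 - I*d/3) = -⅓ - d/3 - I²/3 - I*d/3)
((46 - 29) - 38)*131 + X(7 + 2, -8) = ((46 - 29) - 38)*131 + (-⅓ - (7 + 2)/3 - ⅓*(-8)² - ⅓*(-8)*(7 + 2)) = (17 - 38)*131 + (-⅓ - ⅓*9 - ⅓*64 - ⅓*(-8)*9) = -21*131 + (-⅓ - 3 - 64/3 + 24) = -2751 - ⅔ = -8255/3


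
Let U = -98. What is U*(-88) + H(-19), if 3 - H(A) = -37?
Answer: 8664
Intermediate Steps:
H(A) = 40 (H(A) = 3 - 1*(-37) = 3 + 37 = 40)
U*(-88) + H(-19) = -98*(-88) + 40 = 8624 + 40 = 8664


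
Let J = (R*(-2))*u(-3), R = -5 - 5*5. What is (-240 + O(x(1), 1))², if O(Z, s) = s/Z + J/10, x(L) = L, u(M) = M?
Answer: 66049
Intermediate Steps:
R = -30 (R = -5 - 25 = -30)
J = -180 (J = -30*(-2)*(-3) = 60*(-3) = -180)
O(Z, s) = -18 + s/Z (O(Z, s) = s/Z - 180/10 = s/Z - 180*⅒ = s/Z - 18 = -18 + s/Z)
(-240 + O(x(1), 1))² = (-240 + (-18 + 1/1))² = (-240 + (-18 + 1*1))² = (-240 + (-18 + 1))² = (-240 - 17)² = (-257)² = 66049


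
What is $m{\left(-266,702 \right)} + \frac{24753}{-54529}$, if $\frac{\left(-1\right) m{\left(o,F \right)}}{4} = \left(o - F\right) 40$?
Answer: $\frac{8445426767}{54529} \approx 1.5488 \cdot 10^{5}$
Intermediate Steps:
$m{\left(o,F \right)} = - 160 o + 160 F$ ($m{\left(o,F \right)} = - 4 \left(o - F\right) 40 = - 4 \left(- 40 F + 40 o\right) = - 160 o + 160 F$)
$m{\left(-266,702 \right)} + \frac{24753}{-54529} = \left(\left(-160\right) \left(-266\right) + 160 \cdot 702\right) + \frac{24753}{-54529} = \left(42560 + 112320\right) + 24753 \left(- \frac{1}{54529}\right) = 154880 - \frac{24753}{54529} = \frac{8445426767}{54529}$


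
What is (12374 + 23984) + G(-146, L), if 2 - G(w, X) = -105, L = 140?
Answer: 36465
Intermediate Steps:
G(w, X) = 107 (G(w, X) = 2 - 1*(-105) = 2 + 105 = 107)
(12374 + 23984) + G(-146, L) = (12374 + 23984) + 107 = 36358 + 107 = 36465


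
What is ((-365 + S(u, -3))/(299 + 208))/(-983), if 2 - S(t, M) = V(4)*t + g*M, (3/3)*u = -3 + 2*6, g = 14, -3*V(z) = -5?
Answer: 112/166127 ≈ 0.00067418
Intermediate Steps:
V(z) = 5/3 (V(z) = -1/3*(-5) = 5/3)
u = 9 (u = -3 + 2*6 = -3 + 12 = 9)
S(t, M) = 2 - 14*M - 5*t/3 (S(t, M) = 2 - (5*t/3 + 14*M) = 2 - (14*M + 5*t/3) = 2 + (-14*M - 5*t/3) = 2 - 14*M - 5*t/3)
((-365 + S(u, -3))/(299 + 208))/(-983) = ((-365 + (2 - 14*(-3) - 5/3*9))/(299 + 208))/(-983) = ((-365 + (2 + 42 - 15))/507)*(-1/983) = ((-365 + 29)*(1/507))*(-1/983) = -336*1/507*(-1/983) = -112/169*(-1/983) = 112/166127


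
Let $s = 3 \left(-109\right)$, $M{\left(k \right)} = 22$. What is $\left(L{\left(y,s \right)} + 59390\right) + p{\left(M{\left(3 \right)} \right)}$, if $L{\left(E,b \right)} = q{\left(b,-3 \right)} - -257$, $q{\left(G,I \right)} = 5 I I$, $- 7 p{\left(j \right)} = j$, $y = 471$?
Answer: $\frac{417822}{7} \approx 59689.0$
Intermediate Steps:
$p{\left(j \right)} = - \frac{j}{7}$
$q{\left(G,I \right)} = 5 I^{2}$
$s = -327$
$L{\left(E,b \right)} = 302$ ($L{\left(E,b \right)} = 5 \left(-3\right)^{2} - -257 = 5 \cdot 9 + 257 = 45 + 257 = 302$)
$\left(L{\left(y,s \right)} + 59390\right) + p{\left(M{\left(3 \right)} \right)} = \left(302 + 59390\right) - \frac{22}{7} = 59692 - \frac{22}{7} = \frac{417822}{7}$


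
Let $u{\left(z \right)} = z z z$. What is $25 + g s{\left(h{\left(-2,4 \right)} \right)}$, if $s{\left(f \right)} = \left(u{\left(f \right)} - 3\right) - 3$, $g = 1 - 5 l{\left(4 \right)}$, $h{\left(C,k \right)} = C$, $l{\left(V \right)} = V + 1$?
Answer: $361$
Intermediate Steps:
$u{\left(z \right)} = z^{3}$ ($u{\left(z \right)} = z^{2} z = z^{3}$)
$l{\left(V \right)} = 1 + V$
$g = -24$ ($g = 1 - 5 \left(1 + 4\right) = 1 - 25 = -24$)
$s{\left(f \right)} = -6 + f^{3}$ ($s{\left(f \right)} = \left(f^{3} - 3\right) - 3 = \left(-3 + f^{3}\right) - 3 = -6 + f^{3}$)
$25 + g s{\left(h{\left(-2,4 \right)} \right)} = 25 - 24 \left(-6 + \left(-2\right)^{3}\right) = 25 - 24 \left(-6 - 8\right) = 25 - -336 = 25 + 336 = 361$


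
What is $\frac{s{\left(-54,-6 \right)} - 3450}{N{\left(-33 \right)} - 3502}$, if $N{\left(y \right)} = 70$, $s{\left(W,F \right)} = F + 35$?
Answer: $\frac{311}{312} \approx 0.99679$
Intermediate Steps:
$s{\left(W,F \right)} = 35 + F$
$\frac{s{\left(-54,-6 \right)} - 3450}{N{\left(-33 \right)} - 3502} = \frac{\left(35 - 6\right) - 3450}{70 - 3502} = \frac{29 - 3450}{-3432} = \left(-3421\right) \left(- \frac{1}{3432}\right) = \frac{311}{312}$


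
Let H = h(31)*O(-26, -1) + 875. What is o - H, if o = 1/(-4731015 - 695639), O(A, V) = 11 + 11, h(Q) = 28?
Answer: -8091141115/5426654 ≈ -1491.0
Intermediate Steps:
O(A, V) = 22
H = 1491 (H = 28*22 + 875 = 616 + 875 = 1491)
o = -1/5426654 (o = 1/(-5426654) = -1/5426654 ≈ -1.8428e-7)
o - H = -1/5426654 - 1*1491 = -1/5426654 - 1491 = -8091141115/5426654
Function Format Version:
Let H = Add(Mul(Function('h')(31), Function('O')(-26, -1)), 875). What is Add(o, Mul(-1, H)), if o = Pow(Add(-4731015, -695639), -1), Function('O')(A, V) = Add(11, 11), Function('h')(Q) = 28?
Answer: Rational(-8091141115, 5426654) ≈ -1491.0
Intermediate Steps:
Function('O')(A, V) = 22
H = 1491 (H = Add(Mul(28, 22), 875) = Add(616, 875) = 1491)
o = Rational(-1, 5426654) (o = Pow(-5426654, -1) = Rational(-1, 5426654) ≈ -1.8428e-7)
Add(o, Mul(-1, H)) = Add(Rational(-1, 5426654), Mul(-1, 1491)) = Add(Rational(-1, 5426654), -1491) = Rational(-8091141115, 5426654)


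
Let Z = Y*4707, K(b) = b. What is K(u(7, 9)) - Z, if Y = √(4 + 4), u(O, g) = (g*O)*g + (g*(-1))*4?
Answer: 531 - 9414*√2 ≈ -12782.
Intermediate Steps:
u(O, g) = -4*g + O*g² (u(O, g) = (O*g)*g - g*4 = O*g² - 4*g = -4*g + O*g²)
Y = 2*√2 (Y = √8 = 2*√2 ≈ 2.8284)
Z = 9414*√2 (Z = (2*√2)*4707 = 9414*√2 ≈ 13313.)
K(u(7, 9)) - Z = 9*(-4 + 7*9) - 9414*√2 = 9*(-4 + 63) - 9414*√2 = 9*59 - 9414*√2 = 531 - 9414*√2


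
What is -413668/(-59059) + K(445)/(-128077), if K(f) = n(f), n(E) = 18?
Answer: 52980293374/7564099543 ≈ 7.0042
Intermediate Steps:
K(f) = 18
-413668/(-59059) + K(445)/(-128077) = -413668/(-59059) + 18/(-128077) = -413668*(-1/59059) + 18*(-1/128077) = 413668/59059 - 18/128077 = 52980293374/7564099543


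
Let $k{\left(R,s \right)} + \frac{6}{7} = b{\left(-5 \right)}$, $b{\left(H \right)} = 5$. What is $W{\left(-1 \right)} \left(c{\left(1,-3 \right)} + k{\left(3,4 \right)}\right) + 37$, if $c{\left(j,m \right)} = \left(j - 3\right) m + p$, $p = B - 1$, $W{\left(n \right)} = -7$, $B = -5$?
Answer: $8$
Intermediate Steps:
$k{\left(R,s \right)} = \frac{29}{7}$ ($k{\left(R,s \right)} = - \frac{6}{7} + 5 = \frac{29}{7}$)
$p = -6$ ($p = -5 - 1 = -6$)
$c{\left(j,m \right)} = -6 + m \left(-3 + j\right)$ ($c{\left(j,m \right)} = \left(j - 3\right) m - 6 = \left(-3 + j\right) m - 6 = m \left(-3 + j\right) - 6 = -6 + m \left(-3 + j\right)$)
$W{\left(-1 \right)} \left(c{\left(1,-3 \right)} + k{\left(3,4 \right)}\right) + 37 = - 7 \left(\left(-6 - -9 + 1 \left(-3\right)\right) + \frac{29}{7}\right) + 37 = - 7 \left(\left(-6 + 9 - 3\right) + \frac{29}{7}\right) + 37 = - 7 \left(0 + \frac{29}{7}\right) + 37 = \left(-7\right) \frac{29}{7} + 37 = -29 + 37 = 8$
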